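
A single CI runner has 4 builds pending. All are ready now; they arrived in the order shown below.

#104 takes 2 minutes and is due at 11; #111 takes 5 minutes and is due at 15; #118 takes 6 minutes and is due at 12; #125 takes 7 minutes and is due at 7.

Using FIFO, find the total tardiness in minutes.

FIFO (arrival order): #104 #111 #118 #125.
#104: 0→2, due 11, tardiness 0
#111: 2→7, due 15, tardiness 0
#118: 7→13, due 12, tardiness 1
#125: 13→20, due 7, tardiness 13
Sum = 0+0+1+13 = 14.

14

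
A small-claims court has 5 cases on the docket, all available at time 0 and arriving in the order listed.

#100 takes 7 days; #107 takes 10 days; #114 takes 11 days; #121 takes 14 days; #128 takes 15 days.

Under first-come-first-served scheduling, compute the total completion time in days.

151

FIFO (arrival order): #100 #107 #114 #121 #128.
#100: 0→7
#107: 7→17
#114: 17→28
#121: 28→42
#128: 42→57
Sum = 7+17+28+42+57 = 151.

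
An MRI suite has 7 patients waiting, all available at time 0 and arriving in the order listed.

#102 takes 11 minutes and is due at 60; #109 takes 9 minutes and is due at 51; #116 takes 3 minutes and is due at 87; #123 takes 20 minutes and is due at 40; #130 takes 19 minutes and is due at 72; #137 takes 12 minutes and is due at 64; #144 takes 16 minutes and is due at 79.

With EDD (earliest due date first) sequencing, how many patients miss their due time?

EDD (increasing due date): #123 #109 #102 #137 #130 #144 #116.
#123: 0→20, due 40, tardiness 0
#109: 20→29, due 51, tardiness 0
#102: 29→40, due 60, tardiness 0
#137: 40→52, due 64, tardiness 0
#130: 52→71, due 72, tardiness 0
#144: 71→87, due 79, tardiness 8
#116: 87→90, due 87, tardiness 3
Late patients: 2.

2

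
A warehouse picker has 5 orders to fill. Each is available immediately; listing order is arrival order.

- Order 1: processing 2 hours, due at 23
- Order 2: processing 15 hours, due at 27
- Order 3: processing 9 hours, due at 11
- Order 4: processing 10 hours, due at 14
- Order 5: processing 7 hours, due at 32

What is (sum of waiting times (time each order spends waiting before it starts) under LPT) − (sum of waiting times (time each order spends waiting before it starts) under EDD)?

LPT (decreasing processing time): Order 2 Order 4 Order 3 Order 5 Order 1.
Order 2: waits 0, runs 0→15
Order 4: waits 15, runs 15→25
Order 3: waits 25, runs 25→34
Order 5: waits 34, runs 34→41
Order 1: waits 41, runs 41→43
Sum = 0+15+25+34+41 = 115.
EDD (increasing due date): Order 3 Order 4 Order 1 Order 2 Order 5.
Order 3: waits 0, runs 0→9
Order 4: waits 9, runs 9→19
Order 1: waits 19, runs 19→21
Order 2: waits 21, runs 21→36
Order 5: waits 36, runs 36→43
Sum = 0+9+19+21+36 = 85.
Difference = 115 − 85 = 30.

30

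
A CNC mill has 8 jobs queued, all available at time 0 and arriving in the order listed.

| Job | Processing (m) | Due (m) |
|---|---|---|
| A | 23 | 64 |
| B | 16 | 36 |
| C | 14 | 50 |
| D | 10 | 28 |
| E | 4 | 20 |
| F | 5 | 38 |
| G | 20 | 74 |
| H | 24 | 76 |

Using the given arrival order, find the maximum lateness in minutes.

47

FIFO (arrival order): A B C D E F G H.
A: 0→23, due 64, lateness -41
B: 23→39, due 36, lateness 3
C: 39→53, due 50, lateness 3
D: 53→63, due 28, lateness 35
E: 63→67, due 20, lateness 47
F: 67→72, due 38, lateness 34
G: 72→92, due 74, lateness 18
H: 92→116, due 76, lateness 40
Maximum = 47.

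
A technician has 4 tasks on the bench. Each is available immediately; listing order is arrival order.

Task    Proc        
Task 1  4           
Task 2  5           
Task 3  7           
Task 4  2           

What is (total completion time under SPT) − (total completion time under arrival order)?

-10

SPT (increasing processing time): Task 4 Task 1 Task 2 Task 3.
Task 4: 0→2
Task 1: 2→6
Task 2: 6→11
Task 3: 11→18
Sum = 2+6+11+18 = 37.
FIFO (arrival order): Task 1 Task 2 Task 3 Task 4.
Task 1: 0→4
Task 2: 4→9
Task 3: 9→16
Task 4: 16→18
Sum = 4+9+16+18 = 47.
Difference = 37 − 47 = -10.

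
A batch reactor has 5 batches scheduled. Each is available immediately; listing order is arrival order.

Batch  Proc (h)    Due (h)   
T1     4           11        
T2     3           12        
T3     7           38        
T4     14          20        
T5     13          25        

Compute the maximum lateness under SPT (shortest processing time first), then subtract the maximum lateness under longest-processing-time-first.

-8

SPT (increasing processing time): T2 T1 T3 T5 T4.
T2: 0→3, due 12, lateness -9
T1: 3→7, due 11, lateness -4
T3: 7→14, due 38, lateness -24
T5: 14→27, due 25, lateness 2
T4: 27→41, due 20, lateness 21
Maximum = 21.
LPT (decreasing processing time): T4 T5 T3 T1 T2.
T4: 0→14, due 20, lateness -6
T5: 14→27, due 25, lateness 2
T3: 27→34, due 38, lateness -4
T1: 34→38, due 11, lateness 27
T2: 38→41, due 12, lateness 29
Maximum = 29.
Difference = 21 − 29 = -8.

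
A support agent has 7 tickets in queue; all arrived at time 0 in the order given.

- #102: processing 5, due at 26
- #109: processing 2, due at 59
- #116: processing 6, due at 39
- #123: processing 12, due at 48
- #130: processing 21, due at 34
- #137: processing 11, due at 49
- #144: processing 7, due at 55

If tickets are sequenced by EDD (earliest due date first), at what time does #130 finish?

26

EDD (increasing due date): #102 #130 #116 #123 #137 #144 #109.
#102: 0→5
#130: 5→26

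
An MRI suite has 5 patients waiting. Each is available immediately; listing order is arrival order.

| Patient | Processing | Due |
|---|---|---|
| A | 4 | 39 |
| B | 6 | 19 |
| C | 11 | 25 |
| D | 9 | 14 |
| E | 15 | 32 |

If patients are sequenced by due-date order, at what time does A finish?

EDD (increasing due date): D B C E A.
D: 0→9
B: 9→15
C: 15→26
E: 26→41
A: 41→45

45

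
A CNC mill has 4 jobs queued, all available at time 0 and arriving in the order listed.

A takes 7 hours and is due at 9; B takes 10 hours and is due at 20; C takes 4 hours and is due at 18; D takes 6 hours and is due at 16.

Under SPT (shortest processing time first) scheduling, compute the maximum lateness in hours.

8

SPT (increasing processing time): C D A B.
C: 0→4, due 18, lateness -14
D: 4→10, due 16, lateness -6
A: 10→17, due 9, lateness 8
B: 17→27, due 20, lateness 7
Maximum = 8.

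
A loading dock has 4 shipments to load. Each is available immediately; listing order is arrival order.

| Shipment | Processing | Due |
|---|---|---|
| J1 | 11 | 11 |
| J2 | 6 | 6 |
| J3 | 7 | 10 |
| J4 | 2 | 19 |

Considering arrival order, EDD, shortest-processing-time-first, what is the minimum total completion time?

51

FIFO (arrival order): J1 J2 J3 J4.
J1: 0→11
J2: 11→17
J3: 17→24
J4: 24→26
Sum = 11+17+24+26 = 78.
EDD (increasing due date): J2 J3 J1 J4.
J2: 0→6
J3: 6→13
J1: 13→24
J4: 24→26
Sum = 6+13+24+26 = 69.
SPT (increasing processing time): J4 J2 J3 J1.
J4: 0→2
J2: 2→8
J3: 8→15
J1: 15→26
Sum = 2+8+15+26 = 51.
FIFO 78, EDD 69, SPT 51 → minimum 51.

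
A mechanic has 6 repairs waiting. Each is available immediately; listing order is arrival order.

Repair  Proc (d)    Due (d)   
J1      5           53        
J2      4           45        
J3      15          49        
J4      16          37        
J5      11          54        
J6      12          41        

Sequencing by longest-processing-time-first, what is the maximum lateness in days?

LPT (decreasing processing time): J4 J3 J6 J5 J1 J2.
J4: 0→16, due 37, lateness -21
J3: 16→31, due 49, lateness -18
J6: 31→43, due 41, lateness 2
J5: 43→54, due 54, lateness 0
J1: 54→59, due 53, lateness 6
J2: 59→63, due 45, lateness 18
Maximum = 18.

18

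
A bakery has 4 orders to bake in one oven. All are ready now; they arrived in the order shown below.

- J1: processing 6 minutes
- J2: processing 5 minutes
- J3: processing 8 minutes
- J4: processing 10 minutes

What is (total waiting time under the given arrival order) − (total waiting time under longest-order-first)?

FIFO (arrival order): J1 J2 J3 J4.
J1: waits 0, runs 0→6
J2: waits 6, runs 6→11
J3: waits 11, runs 11→19
J4: waits 19, runs 19→29
Sum = 0+6+11+19 = 36.
LPT (decreasing processing time): J4 J3 J1 J2.
J4: waits 0, runs 0→10
J3: waits 10, runs 10→18
J1: waits 18, runs 18→24
J2: waits 24, runs 24→29
Sum = 0+10+18+24 = 52.
Difference = 36 − 52 = -16.

-16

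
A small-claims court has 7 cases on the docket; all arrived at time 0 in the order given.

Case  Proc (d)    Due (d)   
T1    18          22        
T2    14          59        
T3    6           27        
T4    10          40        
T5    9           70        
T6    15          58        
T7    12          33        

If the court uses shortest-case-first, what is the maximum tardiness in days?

62

SPT (increasing processing time): T3 T5 T4 T7 T2 T6 T1.
T3: 0→6, due 27, tardiness 0
T5: 6→15, due 70, tardiness 0
T4: 15→25, due 40, tardiness 0
T7: 25→37, due 33, tardiness 4
T2: 37→51, due 59, tardiness 0
T6: 51→66, due 58, tardiness 8
T1: 66→84, due 22, tardiness 62
Maximum = 62.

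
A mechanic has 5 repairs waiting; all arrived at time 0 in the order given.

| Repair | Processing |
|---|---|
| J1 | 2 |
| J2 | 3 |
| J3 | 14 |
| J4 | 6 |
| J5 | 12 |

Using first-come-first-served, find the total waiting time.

FIFO (arrival order): J1 J2 J3 J4 J5.
J1: waits 0, runs 0→2
J2: waits 2, runs 2→5
J3: waits 5, runs 5→19
J4: waits 19, runs 19→25
J5: waits 25, runs 25→37
Sum = 0+2+5+19+25 = 51.

51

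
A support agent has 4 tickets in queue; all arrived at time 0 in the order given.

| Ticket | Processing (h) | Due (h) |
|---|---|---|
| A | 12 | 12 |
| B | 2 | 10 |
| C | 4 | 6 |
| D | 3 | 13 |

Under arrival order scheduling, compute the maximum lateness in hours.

12

FIFO (arrival order): A B C D.
A: 0→12, due 12, lateness 0
B: 12→14, due 10, lateness 4
C: 14→18, due 6, lateness 12
D: 18→21, due 13, lateness 8
Maximum = 12.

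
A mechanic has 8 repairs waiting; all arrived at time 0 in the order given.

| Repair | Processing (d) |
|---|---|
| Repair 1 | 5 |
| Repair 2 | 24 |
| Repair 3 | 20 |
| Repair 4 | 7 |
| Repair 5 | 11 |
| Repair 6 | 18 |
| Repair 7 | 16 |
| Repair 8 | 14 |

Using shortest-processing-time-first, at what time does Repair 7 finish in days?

53

SPT (increasing processing time): Repair 1 Repair 4 Repair 5 Repair 8 Repair 7 Repair 6 Repair 3 Repair 2.
Repair 1: 0→5
Repair 4: 5→12
Repair 5: 12→23
Repair 8: 23→37
Repair 7: 37→53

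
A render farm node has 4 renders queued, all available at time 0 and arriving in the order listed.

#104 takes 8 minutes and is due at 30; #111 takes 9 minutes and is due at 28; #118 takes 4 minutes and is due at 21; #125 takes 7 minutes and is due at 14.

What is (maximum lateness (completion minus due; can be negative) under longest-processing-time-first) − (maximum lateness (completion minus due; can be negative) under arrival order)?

-4

LPT (decreasing processing time): #111 #104 #125 #118.
#111: 0→9, due 28, lateness -19
#104: 9→17, due 30, lateness -13
#125: 17→24, due 14, lateness 10
#118: 24→28, due 21, lateness 7
Maximum = 10.
FIFO (arrival order): #104 #111 #118 #125.
#104: 0→8, due 30, lateness -22
#111: 8→17, due 28, lateness -11
#118: 17→21, due 21, lateness 0
#125: 21→28, due 14, lateness 14
Maximum = 14.
Difference = 10 − 14 = -4.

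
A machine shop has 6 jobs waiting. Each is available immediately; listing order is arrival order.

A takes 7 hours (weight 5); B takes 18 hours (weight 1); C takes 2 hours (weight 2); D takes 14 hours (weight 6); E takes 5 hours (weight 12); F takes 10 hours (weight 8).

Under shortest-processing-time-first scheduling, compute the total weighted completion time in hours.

634

SPT (increasing processing time): C E A F D B.
C: finishes 2, weight 2, w·C = 4
E: finishes 7, weight 12, w·C = 84
A: finishes 14, weight 5, w·C = 70
F: finishes 24, weight 8, w·C = 192
D: finishes 38, weight 6, w·C = 228
B: finishes 56, weight 1, w·C = 56
Sum = 4+84+70+192+228+56 = 634.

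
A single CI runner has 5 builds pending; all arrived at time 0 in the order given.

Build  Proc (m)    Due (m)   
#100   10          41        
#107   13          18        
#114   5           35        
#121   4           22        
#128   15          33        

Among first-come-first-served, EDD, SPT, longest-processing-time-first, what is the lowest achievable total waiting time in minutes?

FIFO (arrival order): #100 #107 #114 #121 #128.
#100: waits 0, runs 0→10
#107: waits 10, runs 10→23
#114: waits 23, runs 23→28
#121: waits 28, runs 28→32
#128: waits 32, runs 32→47
Sum = 0+10+23+28+32 = 93.
EDD (increasing due date): #107 #121 #128 #114 #100.
#107: waits 0, runs 0→13
#121: waits 13, runs 13→17
#128: waits 17, runs 17→32
#114: waits 32, runs 32→37
#100: waits 37, runs 37→47
Sum = 0+13+17+32+37 = 99.
SPT (increasing processing time): #121 #114 #100 #107 #128.
#121: waits 0, runs 0→4
#114: waits 4, runs 4→9
#100: waits 9, runs 9→19
#107: waits 19, runs 19→32
#128: waits 32, runs 32→47
Sum = 0+4+9+19+32 = 64.
LPT (decreasing processing time): #128 #107 #100 #114 #121.
#128: waits 0, runs 0→15
#107: waits 15, runs 15→28
#100: waits 28, runs 28→38
#114: waits 38, runs 38→43
#121: waits 43, runs 43→47
Sum = 0+15+28+38+43 = 124.
FIFO 93, EDD 99, SPT 64, LPT 124 → minimum 64.

64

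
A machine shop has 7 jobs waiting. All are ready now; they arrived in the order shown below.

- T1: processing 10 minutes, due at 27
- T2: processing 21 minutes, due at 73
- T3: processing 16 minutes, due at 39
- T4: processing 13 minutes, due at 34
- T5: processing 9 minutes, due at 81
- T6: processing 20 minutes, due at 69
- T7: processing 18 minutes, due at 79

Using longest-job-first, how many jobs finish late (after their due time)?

LPT (decreasing processing time): T2 T6 T7 T3 T4 T1 T5.
T2: 0→21, due 73, tardiness 0
T6: 21→41, due 69, tardiness 0
T7: 41→59, due 79, tardiness 0
T3: 59→75, due 39, tardiness 36
T4: 75→88, due 34, tardiness 54
T1: 88→98, due 27, tardiness 71
T5: 98→107, due 81, tardiness 26
Late jobs: 4.

4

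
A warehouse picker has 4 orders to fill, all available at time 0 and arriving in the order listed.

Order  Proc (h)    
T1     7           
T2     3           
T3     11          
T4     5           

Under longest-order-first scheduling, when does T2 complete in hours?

LPT (decreasing processing time): T3 T1 T4 T2.
T3: 0→11
T1: 11→18
T4: 18→23
T2: 23→26

26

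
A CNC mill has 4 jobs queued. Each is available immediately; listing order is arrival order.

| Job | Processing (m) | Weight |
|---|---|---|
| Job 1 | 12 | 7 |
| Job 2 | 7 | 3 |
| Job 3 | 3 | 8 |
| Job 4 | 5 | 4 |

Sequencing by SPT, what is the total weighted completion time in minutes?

SPT (increasing processing time): Job 3 Job 4 Job 2 Job 1.
Job 3: finishes 3, weight 8, w·C = 24
Job 4: finishes 8, weight 4, w·C = 32
Job 2: finishes 15, weight 3, w·C = 45
Job 1: finishes 27, weight 7, w·C = 189
Sum = 24+32+45+189 = 290.

290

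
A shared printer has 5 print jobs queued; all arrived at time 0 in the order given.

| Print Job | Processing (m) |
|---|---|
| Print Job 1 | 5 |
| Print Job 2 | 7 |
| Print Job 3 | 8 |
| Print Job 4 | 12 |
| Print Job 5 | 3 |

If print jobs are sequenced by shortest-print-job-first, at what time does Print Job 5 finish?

3

SPT (increasing processing time): Print Job 5 Print Job 1 Print Job 2 Print Job 3 Print Job 4.
Print Job 5: 0→3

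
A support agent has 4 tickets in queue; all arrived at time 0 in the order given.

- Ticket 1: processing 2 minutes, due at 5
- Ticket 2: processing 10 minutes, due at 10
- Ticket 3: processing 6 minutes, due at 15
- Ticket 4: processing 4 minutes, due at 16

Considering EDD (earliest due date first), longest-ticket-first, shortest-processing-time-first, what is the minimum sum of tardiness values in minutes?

11

EDD (increasing due date): Ticket 1 Ticket 2 Ticket 3 Ticket 4.
Ticket 1: 0→2, due 5, tardiness 0
Ticket 2: 2→12, due 10, tardiness 2
Ticket 3: 12→18, due 15, tardiness 3
Ticket 4: 18→22, due 16, tardiness 6
Sum = 0+2+3+6 = 11.
LPT (decreasing processing time): Ticket 2 Ticket 3 Ticket 4 Ticket 1.
Ticket 2: 0→10, due 10, tardiness 0
Ticket 3: 10→16, due 15, tardiness 1
Ticket 4: 16→20, due 16, tardiness 4
Ticket 1: 20→22, due 5, tardiness 17
Sum = 0+1+4+17 = 22.
SPT (increasing processing time): Ticket 1 Ticket 4 Ticket 3 Ticket 2.
Ticket 1: 0→2, due 5, tardiness 0
Ticket 4: 2→6, due 16, tardiness 0
Ticket 3: 6→12, due 15, tardiness 0
Ticket 2: 12→22, due 10, tardiness 12
Sum = 0+0+0+12 = 12.
EDD 11, LPT 22, SPT 12 → minimum 11.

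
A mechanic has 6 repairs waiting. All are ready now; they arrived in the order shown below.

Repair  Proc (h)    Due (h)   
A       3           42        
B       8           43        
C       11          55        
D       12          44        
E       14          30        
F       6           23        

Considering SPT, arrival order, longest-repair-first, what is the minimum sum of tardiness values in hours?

SPT (increasing processing time): A F B C D E.
A: 0→3, due 42, tardiness 0
F: 3→9, due 23, tardiness 0
B: 9→17, due 43, tardiness 0
C: 17→28, due 55, tardiness 0
D: 28→40, due 44, tardiness 0
E: 40→54, due 30, tardiness 24
Sum = 0+0+0+0+0+24 = 24.
FIFO (arrival order): A B C D E F.
A: 0→3, due 42, tardiness 0
B: 3→11, due 43, tardiness 0
C: 11→22, due 55, tardiness 0
D: 22→34, due 44, tardiness 0
E: 34→48, due 30, tardiness 18
F: 48→54, due 23, tardiness 31
Sum = 0+0+0+0+18+31 = 49.
LPT (decreasing processing time): E D C B F A.
E: 0→14, due 30, tardiness 0
D: 14→26, due 44, tardiness 0
C: 26→37, due 55, tardiness 0
B: 37→45, due 43, tardiness 2
F: 45→51, due 23, tardiness 28
A: 51→54, due 42, tardiness 12
Sum = 0+0+0+2+28+12 = 42.
SPT 24, FIFO 49, LPT 42 → minimum 24.

24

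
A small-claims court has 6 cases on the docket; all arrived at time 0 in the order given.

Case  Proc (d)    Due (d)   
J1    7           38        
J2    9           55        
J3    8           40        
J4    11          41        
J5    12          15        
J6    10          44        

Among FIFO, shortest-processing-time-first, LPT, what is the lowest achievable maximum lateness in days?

19

FIFO (arrival order): J1 J2 J3 J4 J5 J6.
J1: 0→7, due 38, lateness -31
J2: 7→16, due 55, lateness -39
J3: 16→24, due 40, lateness -16
J4: 24→35, due 41, lateness -6
J5: 35→47, due 15, lateness 32
J6: 47→57, due 44, lateness 13
Maximum = 32.
SPT (increasing processing time): J1 J3 J2 J6 J4 J5.
J1: 0→7, due 38, lateness -31
J3: 7→15, due 40, lateness -25
J2: 15→24, due 55, lateness -31
J6: 24→34, due 44, lateness -10
J4: 34→45, due 41, lateness 4
J5: 45→57, due 15, lateness 42
Maximum = 42.
LPT (decreasing processing time): J5 J4 J6 J2 J3 J1.
J5: 0→12, due 15, lateness -3
J4: 12→23, due 41, lateness -18
J6: 23→33, due 44, lateness -11
J2: 33→42, due 55, lateness -13
J3: 42→50, due 40, lateness 10
J1: 50→57, due 38, lateness 19
Maximum = 19.
FIFO 32, SPT 42, LPT 19 → minimum 19.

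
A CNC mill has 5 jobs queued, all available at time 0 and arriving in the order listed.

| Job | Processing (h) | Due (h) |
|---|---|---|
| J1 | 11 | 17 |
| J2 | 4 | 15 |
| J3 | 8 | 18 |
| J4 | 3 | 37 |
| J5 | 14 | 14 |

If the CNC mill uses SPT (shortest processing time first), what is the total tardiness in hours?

SPT (increasing processing time): J4 J2 J3 J1 J5.
J4: 0→3, due 37, tardiness 0
J2: 3→7, due 15, tardiness 0
J3: 7→15, due 18, tardiness 0
J1: 15→26, due 17, tardiness 9
J5: 26→40, due 14, tardiness 26
Sum = 0+0+0+9+26 = 35.

35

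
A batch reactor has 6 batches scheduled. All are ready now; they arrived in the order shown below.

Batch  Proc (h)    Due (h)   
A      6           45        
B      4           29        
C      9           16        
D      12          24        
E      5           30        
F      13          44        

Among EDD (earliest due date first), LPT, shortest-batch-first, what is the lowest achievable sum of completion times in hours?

EDD (increasing due date): C D B E F A.
C: 0→9
D: 9→21
B: 21→25
E: 25→30
F: 30→43
A: 43→49
Sum = 9+21+25+30+43+49 = 177.
LPT (decreasing processing time): F D C A E B.
F: 0→13
D: 13→25
C: 25→34
A: 34→40
E: 40→45
B: 45→49
Sum = 13+25+34+40+45+49 = 206.
SPT (increasing processing time): B E A C D F.
B: 0→4
E: 4→9
A: 9→15
C: 15→24
D: 24→36
F: 36→49
Sum = 4+9+15+24+36+49 = 137.
EDD 177, LPT 206, SPT 137 → minimum 137.

137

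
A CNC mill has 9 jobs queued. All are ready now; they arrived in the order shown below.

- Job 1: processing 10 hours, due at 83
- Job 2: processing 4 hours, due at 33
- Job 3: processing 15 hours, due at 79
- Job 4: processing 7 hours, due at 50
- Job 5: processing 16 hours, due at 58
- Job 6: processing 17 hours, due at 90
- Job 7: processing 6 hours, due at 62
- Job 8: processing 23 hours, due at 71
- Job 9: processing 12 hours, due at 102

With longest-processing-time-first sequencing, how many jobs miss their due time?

LPT (decreasing processing time): Job 8 Job 6 Job 5 Job 3 Job 9 Job 1 Job 4 Job 7 Job 2.
Job 8: 0→23, due 71, tardiness 0
Job 6: 23→40, due 90, tardiness 0
Job 5: 40→56, due 58, tardiness 0
Job 3: 56→71, due 79, tardiness 0
Job 9: 71→83, due 102, tardiness 0
Job 1: 83→93, due 83, tardiness 10
Job 4: 93→100, due 50, tardiness 50
Job 7: 100→106, due 62, tardiness 44
Job 2: 106→110, due 33, tardiness 77
Late jobs: 4.

4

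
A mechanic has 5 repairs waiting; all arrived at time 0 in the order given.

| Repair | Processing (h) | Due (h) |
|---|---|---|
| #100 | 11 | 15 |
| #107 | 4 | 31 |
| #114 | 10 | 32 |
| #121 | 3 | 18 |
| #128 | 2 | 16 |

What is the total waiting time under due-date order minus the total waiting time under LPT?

-25

EDD (increasing due date): #100 #128 #121 #107 #114.
#100: waits 0, runs 0→11
#128: waits 11, runs 11→13
#121: waits 13, runs 13→16
#107: waits 16, runs 16→20
#114: waits 20, runs 20→30
Sum = 0+11+13+16+20 = 60.
LPT (decreasing processing time): #100 #114 #107 #121 #128.
#100: waits 0, runs 0→11
#114: waits 11, runs 11→21
#107: waits 21, runs 21→25
#121: waits 25, runs 25→28
#128: waits 28, runs 28→30
Sum = 0+11+21+25+28 = 85.
Difference = 60 − 85 = -25.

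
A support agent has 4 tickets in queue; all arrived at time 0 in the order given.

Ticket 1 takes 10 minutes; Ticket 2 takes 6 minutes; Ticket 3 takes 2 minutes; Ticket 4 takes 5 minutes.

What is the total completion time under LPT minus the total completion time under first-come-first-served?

LPT (decreasing processing time): Ticket 1 Ticket 2 Ticket 4 Ticket 3.
Ticket 1: 0→10
Ticket 2: 10→16
Ticket 4: 16→21
Ticket 3: 21→23
Sum = 10+16+21+23 = 70.
FIFO (arrival order): Ticket 1 Ticket 2 Ticket 3 Ticket 4.
Ticket 1: 0→10
Ticket 2: 10→16
Ticket 3: 16→18
Ticket 4: 18→23
Sum = 10+16+18+23 = 67.
Difference = 70 − 67 = 3.

3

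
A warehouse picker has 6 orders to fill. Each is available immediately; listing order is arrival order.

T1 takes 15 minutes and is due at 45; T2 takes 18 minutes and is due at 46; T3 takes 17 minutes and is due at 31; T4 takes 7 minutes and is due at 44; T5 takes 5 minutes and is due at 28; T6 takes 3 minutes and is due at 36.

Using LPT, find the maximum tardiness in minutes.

LPT (decreasing processing time): T2 T3 T1 T4 T5 T6.
T2: 0→18, due 46, tardiness 0
T3: 18→35, due 31, tardiness 4
T1: 35→50, due 45, tardiness 5
T4: 50→57, due 44, tardiness 13
T5: 57→62, due 28, tardiness 34
T6: 62→65, due 36, tardiness 29
Maximum = 34.

34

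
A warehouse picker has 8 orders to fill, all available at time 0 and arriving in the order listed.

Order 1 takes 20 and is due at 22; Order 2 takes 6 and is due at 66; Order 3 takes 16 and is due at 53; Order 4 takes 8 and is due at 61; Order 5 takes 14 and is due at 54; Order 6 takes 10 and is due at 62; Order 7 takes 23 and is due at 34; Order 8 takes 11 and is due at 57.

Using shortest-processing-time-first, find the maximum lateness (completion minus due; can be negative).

SPT (increasing processing time): Order 2 Order 4 Order 6 Order 8 Order 5 Order 3 Order 1 Order 7.
Order 2: 0→6, due 66, lateness -60
Order 4: 6→14, due 61, lateness -47
Order 6: 14→24, due 62, lateness -38
Order 8: 24→35, due 57, lateness -22
Order 5: 35→49, due 54, lateness -5
Order 3: 49→65, due 53, lateness 12
Order 1: 65→85, due 22, lateness 63
Order 7: 85→108, due 34, lateness 74
Maximum = 74.

74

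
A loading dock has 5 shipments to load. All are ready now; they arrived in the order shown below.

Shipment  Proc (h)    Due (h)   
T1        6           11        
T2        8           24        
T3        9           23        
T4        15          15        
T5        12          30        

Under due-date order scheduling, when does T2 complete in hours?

EDD (increasing due date): T1 T4 T3 T2 T5.
T1: 0→6
T4: 6→21
T3: 21→30
T2: 30→38

38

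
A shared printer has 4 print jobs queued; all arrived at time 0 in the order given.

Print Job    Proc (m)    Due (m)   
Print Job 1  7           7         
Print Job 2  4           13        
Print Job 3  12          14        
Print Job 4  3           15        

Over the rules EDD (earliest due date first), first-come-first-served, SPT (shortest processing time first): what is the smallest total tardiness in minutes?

EDD (increasing due date): Print Job 1 Print Job 2 Print Job 3 Print Job 4.
Print Job 1: 0→7, due 7, tardiness 0
Print Job 2: 7→11, due 13, tardiness 0
Print Job 3: 11→23, due 14, tardiness 9
Print Job 4: 23→26, due 15, tardiness 11
Sum = 0+0+9+11 = 20.
FIFO (arrival order): Print Job 1 Print Job 2 Print Job 3 Print Job 4.
Print Job 1: 0→7, due 7, tardiness 0
Print Job 2: 7→11, due 13, tardiness 0
Print Job 3: 11→23, due 14, tardiness 9
Print Job 4: 23→26, due 15, tardiness 11
Sum = 0+0+9+11 = 20.
SPT (increasing processing time): Print Job 4 Print Job 2 Print Job 1 Print Job 3.
Print Job 4: 0→3, due 15, tardiness 0
Print Job 2: 3→7, due 13, tardiness 0
Print Job 1: 7→14, due 7, tardiness 7
Print Job 3: 14→26, due 14, tardiness 12
Sum = 0+0+7+12 = 19.
EDD 20, FIFO 20, SPT 19 → minimum 19.

19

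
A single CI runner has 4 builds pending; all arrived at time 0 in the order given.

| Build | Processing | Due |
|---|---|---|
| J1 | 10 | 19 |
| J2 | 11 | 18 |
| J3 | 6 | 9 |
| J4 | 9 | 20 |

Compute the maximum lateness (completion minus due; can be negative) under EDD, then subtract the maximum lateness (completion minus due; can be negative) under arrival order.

EDD (increasing due date): J3 J2 J1 J4.
J3: 0→6, due 9, lateness -3
J2: 6→17, due 18, lateness -1
J1: 17→27, due 19, lateness 8
J4: 27→36, due 20, lateness 16
Maximum = 16.
FIFO (arrival order): J1 J2 J3 J4.
J1: 0→10, due 19, lateness -9
J2: 10→21, due 18, lateness 3
J3: 21→27, due 9, lateness 18
J4: 27→36, due 20, lateness 16
Maximum = 18.
Difference = 16 − 18 = -2.

-2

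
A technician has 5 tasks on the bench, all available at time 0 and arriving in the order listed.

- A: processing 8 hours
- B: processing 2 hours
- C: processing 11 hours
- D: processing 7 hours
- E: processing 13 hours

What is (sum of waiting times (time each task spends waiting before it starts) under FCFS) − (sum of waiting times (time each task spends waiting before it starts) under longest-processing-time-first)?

FIFO (arrival order): A B C D E.
A: waits 0, runs 0→8
B: waits 8, runs 8→10
C: waits 10, runs 10→21
D: waits 21, runs 21→28
E: waits 28, runs 28→41
Sum = 0+8+10+21+28 = 67.
LPT (decreasing processing time): E C A D B.
E: waits 0, runs 0→13
C: waits 13, runs 13→24
A: waits 24, runs 24→32
D: waits 32, runs 32→39
B: waits 39, runs 39→41
Sum = 0+13+24+32+39 = 108.
Difference = 67 − 108 = -41.

-41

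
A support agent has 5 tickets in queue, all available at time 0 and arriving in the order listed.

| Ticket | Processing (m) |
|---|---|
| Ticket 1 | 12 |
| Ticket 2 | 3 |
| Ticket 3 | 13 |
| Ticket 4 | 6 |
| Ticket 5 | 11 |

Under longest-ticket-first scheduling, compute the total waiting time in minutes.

116

LPT (decreasing processing time): Ticket 3 Ticket 1 Ticket 5 Ticket 4 Ticket 2.
Ticket 3: waits 0, runs 0→13
Ticket 1: waits 13, runs 13→25
Ticket 5: waits 25, runs 25→36
Ticket 4: waits 36, runs 36→42
Ticket 2: waits 42, runs 42→45
Sum = 0+13+25+36+42 = 116.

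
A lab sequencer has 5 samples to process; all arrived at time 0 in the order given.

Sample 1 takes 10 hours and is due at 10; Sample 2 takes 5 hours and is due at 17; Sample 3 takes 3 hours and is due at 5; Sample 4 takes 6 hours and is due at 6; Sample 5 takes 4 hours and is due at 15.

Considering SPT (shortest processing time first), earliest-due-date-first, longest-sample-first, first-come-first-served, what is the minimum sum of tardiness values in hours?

SPT (increasing processing time): Sample 3 Sample 5 Sample 2 Sample 4 Sample 1.
Sample 3: 0→3, due 5, tardiness 0
Sample 5: 3→7, due 15, tardiness 0
Sample 2: 7→12, due 17, tardiness 0
Sample 4: 12→18, due 6, tardiness 12
Sample 1: 18→28, due 10, tardiness 18
Sum = 0+0+0+12+18 = 30.
EDD (increasing due date): Sample 3 Sample 4 Sample 1 Sample 5 Sample 2.
Sample 3: 0→3, due 5, tardiness 0
Sample 4: 3→9, due 6, tardiness 3
Sample 1: 9→19, due 10, tardiness 9
Sample 5: 19→23, due 15, tardiness 8
Sample 2: 23→28, due 17, tardiness 11
Sum = 0+3+9+8+11 = 31.
LPT (decreasing processing time): Sample 1 Sample 4 Sample 2 Sample 5 Sample 3.
Sample 1: 0→10, due 10, tardiness 0
Sample 4: 10→16, due 6, tardiness 10
Sample 2: 16→21, due 17, tardiness 4
Sample 5: 21→25, due 15, tardiness 10
Sample 3: 25→28, due 5, tardiness 23
Sum = 0+10+4+10+23 = 47.
FIFO (arrival order): Sample 1 Sample 2 Sample 3 Sample 4 Sample 5.
Sample 1: 0→10, due 10, tardiness 0
Sample 2: 10→15, due 17, tardiness 0
Sample 3: 15→18, due 5, tardiness 13
Sample 4: 18→24, due 6, tardiness 18
Sample 5: 24→28, due 15, tardiness 13
Sum = 0+0+13+18+13 = 44.
SPT 30, EDD 31, LPT 47, FIFO 44 → minimum 30.

30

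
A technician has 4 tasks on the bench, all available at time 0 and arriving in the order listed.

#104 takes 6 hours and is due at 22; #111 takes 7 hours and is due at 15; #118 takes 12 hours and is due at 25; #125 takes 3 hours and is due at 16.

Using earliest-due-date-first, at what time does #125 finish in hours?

EDD (increasing due date): #111 #125 #104 #118.
#111: 0→7
#125: 7→10

10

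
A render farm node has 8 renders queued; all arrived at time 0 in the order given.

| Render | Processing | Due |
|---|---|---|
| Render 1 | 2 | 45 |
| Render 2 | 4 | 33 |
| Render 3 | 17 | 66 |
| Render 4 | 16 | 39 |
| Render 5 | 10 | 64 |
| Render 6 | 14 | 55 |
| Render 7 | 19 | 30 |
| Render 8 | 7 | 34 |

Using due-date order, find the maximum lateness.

23

EDD (increasing due date): Render 7 Render 2 Render 8 Render 4 Render 1 Render 6 Render 5 Render 3.
Render 7: 0→19, due 30, lateness -11
Render 2: 19→23, due 33, lateness -10
Render 8: 23→30, due 34, lateness -4
Render 4: 30→46, due 39, lateness 7
Render 1: 46→48, due 45, lateness 3
Render 6: 48→62, due 55, lateness 7
Render 5: 62→72, due 64, lateness 8
Render 3: 72→89, due 66, lateness 23
Maximum = 23.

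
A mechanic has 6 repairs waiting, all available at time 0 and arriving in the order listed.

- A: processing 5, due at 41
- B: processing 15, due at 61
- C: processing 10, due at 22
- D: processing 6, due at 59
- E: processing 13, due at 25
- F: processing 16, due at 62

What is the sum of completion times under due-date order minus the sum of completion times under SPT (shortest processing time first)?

EDD (increasing due date): C E A D B F.
C: 0→10
E: 10→23
A: 23→28
D: 28→34
B: 34→49
F: 49→65
Sum = 10+23+28+34+49+65 = 209.
SPT (increasing processing time): A D C E B F.
A: 0→5
D: 5→11
C: 11→21
E: 21→34
B: 34→49
F: 49→65
Sum = 5+11+21+34+49+65 = 185.
Difference = 209 − 185 = 24.

24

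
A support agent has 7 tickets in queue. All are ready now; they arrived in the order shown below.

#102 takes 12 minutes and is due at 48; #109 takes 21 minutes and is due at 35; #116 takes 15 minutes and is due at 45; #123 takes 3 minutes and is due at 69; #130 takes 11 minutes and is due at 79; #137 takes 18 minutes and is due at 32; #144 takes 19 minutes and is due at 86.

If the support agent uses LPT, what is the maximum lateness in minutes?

37

LPT (decreasing processing time): #109 #144 #137 #116 #102 #130 #123.
#109: 0→21, due 35, lateness -14
#144: 21→40, due 86, lateness -46
#137: 40→58, due 32, lateness 26
#116: 58→73, due 45, lateness 28
#102: 73→85, due 48, lateness 37
#130: 85→96, due 79, lateness 17
#123: 96→99, due 69, lateness 30
Maximum = 37.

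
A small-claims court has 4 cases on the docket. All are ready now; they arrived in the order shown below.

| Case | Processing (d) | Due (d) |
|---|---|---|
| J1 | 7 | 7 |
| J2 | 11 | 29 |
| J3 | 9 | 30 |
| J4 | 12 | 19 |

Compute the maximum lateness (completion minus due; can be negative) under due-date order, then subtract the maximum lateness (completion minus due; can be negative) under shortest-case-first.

-11

EDD (increasing due date): J1 J4 J2 J3.
J1: 0→7, due 7, lateness 0
J4: 7→19, due 19, lateness 0
J2: 19→30, due 29, lateness 1
J3: 30→39, due 30, lateness 9
Maximum = 9.
SPT (increasing processing time): J1 J3 J2 J4.
J1: 0→7, due 7, lateness 0
J3: 7→16, due 30, lateness -14
J2: 16→27, due 29, lateness -2
J4: 27→39, due 19, lateness 20
Maximum = 20.
Difference = 9 − 20 = -11.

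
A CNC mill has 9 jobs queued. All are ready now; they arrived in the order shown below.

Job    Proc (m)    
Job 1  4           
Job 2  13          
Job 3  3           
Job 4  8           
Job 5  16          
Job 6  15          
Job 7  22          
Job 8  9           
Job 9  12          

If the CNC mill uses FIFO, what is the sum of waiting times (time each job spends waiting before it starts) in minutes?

FIFO (arrival order): Job 1 Job 2 Job 3 Job 4 Job 5 Job 6 Job 7 Job 8 Job 9.
Job 1: waits 0, runs 0→4
Job 2: waits 4, runs 4→17
Job 3: waits 17, runs 17→20
Job 4: waits 20, runs 20→28
Job 5: waits 28, runs 28→44
Job 6: waits 44, runs 44→59
Job 7: waits 59, runs 59→81
Job 8: waits 81, runs 81→90
Job 9: waits 90, runs 90→102
Sum = 0+4+17+20+28+44+59+81+90 = 343.

343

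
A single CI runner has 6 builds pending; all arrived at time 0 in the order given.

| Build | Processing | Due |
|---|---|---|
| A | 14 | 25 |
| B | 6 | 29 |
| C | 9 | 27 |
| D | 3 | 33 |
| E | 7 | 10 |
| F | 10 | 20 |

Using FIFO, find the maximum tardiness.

29

FIFO (arrival order): A B C D E F.
A: 0→14, due 25, tardiness 0
B: 14→20, due 29, tardiness 0
C: 20→29, due 27, tardiness 2
D: 29→32, due 33, tardiness 0
E: 32→39, due 10, tardiness 29
F: 39→49, due 20, tardiness 29
Maximum = 29.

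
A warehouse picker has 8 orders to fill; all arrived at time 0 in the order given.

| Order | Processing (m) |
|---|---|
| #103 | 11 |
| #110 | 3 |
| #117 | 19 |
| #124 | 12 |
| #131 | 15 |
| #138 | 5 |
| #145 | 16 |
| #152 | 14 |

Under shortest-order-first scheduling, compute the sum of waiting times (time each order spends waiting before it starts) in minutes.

SPT (increasing processing time): #110 #138 #103 #124 #152 #131 #145 #117.
#110: waits 0, runs 0→3
#138: waits 3, runs 3→8
#103: waits 8, runs 8→19
#124: waits 19, runs 19→31
#152: waits 31, runs 31→45
#131: waits 45, runs 45→60
#145: waits 60, runs 60→76
#117: waits 76, runs 76→95
Sum = 0+3+8+19+31+45+60+76 = 242.

242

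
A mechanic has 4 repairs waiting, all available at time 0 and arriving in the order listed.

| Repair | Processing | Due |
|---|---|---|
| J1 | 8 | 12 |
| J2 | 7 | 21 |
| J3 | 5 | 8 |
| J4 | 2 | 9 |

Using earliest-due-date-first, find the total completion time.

EDD (increasing due date): J3 J4 J1 J2.
J3: 0→5
J4: 5→7
J1: 7→15
J2: 15→22
Sum = 5+7+15+22 = 49.

49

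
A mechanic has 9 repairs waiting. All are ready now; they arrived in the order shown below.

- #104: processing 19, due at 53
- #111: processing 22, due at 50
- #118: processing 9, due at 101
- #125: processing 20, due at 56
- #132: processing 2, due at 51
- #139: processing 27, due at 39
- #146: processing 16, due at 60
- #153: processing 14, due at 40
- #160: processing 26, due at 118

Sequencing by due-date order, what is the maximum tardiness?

60

EDD (increasing due date): #139 #153 #111 #132 #104 #125 #146 #118 #160.
#139: 0→27, due 39, tardiness 0
#153: 27→41, due 40, tardiness 1
#111: 41→63, due 50, tardiness 13
#132: 63→65, due 51, tardiness 14
#104: 65→84, due 53, tardiness 31
#125: 84→104, due 56, tardiness 48
#146: 104→120, due 60, tardiness 60
#118: 120→129, due 101, tardiness 28
#160: 129→155, due 118, tardiness 37
Maximum = 60.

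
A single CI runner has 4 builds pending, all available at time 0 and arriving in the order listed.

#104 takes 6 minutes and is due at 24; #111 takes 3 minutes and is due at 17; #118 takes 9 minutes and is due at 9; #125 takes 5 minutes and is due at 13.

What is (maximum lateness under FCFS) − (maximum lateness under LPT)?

3

FIFO (arrival order): #104 #111 #118 #125.
#104: 0→6, due 24, lateness -18
#111: 6→9, due 17, lateness -8
#118: 9→18, due 9, lateness 9
#125: 18→23, due 13, lateness 10
Maximum = 10.
LPT (decreasing processing time): #118 #104 #125 #111.
#118: 0→9, due 9, lateness 0
#104: 9→15, due 24, lateness -9
#125: 15→20, due 13, lateness 7
#111: 20→23, due 17, lateness 6
Maximum = 7.
Difference = 10 − 7 = 3.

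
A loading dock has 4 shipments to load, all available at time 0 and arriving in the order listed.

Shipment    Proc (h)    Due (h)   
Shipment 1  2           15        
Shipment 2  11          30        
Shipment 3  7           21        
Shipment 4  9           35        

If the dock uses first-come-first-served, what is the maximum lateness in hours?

FIFO (arrival order): Shipment 1 Shipment 2 Shipment 3 Shipment 4.
Shipment 1: 0→2, due 15, lateness -13
Shipment 2: 2→13, due 30, lateness -17
Shipment 3: 13→20, due 21, lateness -1
Shipment 4: 20→29, due 35, lateness -6
Maximum = -1.

-1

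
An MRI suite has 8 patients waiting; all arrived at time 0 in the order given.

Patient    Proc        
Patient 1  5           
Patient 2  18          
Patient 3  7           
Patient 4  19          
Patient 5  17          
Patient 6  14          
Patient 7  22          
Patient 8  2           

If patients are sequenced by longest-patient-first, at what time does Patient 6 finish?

LPT (decreasing processing time): Patient 7 Patient 4 Patient 2 Patient 5 Patient 6 Patient 3 Patient 1 Patient 8.
Patient 7: 0→22
Patient 4: 22→41
Patient 2: 41→59
Patient 5: 59→76
Patient 6: 76→90

90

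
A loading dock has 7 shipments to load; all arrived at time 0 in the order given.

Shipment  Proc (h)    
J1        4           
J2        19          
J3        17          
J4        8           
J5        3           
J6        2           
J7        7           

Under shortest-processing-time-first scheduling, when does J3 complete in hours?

41

SPT (increasing processing time): J6 J5 J1 J7 J4 J3 J2.
J6: 0→2
J5: 2→5
J1: 5→9
J7: 9→16
J4: 16→24
J3: 24→41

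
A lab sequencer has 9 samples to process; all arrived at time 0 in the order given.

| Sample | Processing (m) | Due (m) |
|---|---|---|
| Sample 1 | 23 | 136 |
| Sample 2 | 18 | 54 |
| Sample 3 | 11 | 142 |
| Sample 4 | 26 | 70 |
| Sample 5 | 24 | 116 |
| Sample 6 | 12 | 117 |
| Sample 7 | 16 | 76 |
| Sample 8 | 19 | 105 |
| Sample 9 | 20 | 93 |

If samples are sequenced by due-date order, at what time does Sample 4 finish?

EDD (increasing due date): Sample 2 Sample 4 Sample 7 Sample 9 Sample 8 Sample 5 Sample 6 Sample 1 Sample 3.
Sample 2: 0→18
Sample 4: 18→44

44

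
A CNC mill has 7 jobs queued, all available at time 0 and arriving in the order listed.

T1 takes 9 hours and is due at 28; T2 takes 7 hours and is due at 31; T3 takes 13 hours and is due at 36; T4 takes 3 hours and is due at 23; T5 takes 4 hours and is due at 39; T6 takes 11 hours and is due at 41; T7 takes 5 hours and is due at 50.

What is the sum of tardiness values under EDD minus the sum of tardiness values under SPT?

-8

EDD (increasing due date): T4 T1 T2 T3 T5 T6 T7.
T4: 0→3, due 23, tardiness 0
T1: 3→12, due 28, tardiness 0
T2: 12→19, due 31, tardiness 0
T3: 19→32, due 36, tardiness 0
T5: 32→36, due 39, tardiness 0
T6: 36→47, due 41, tardiness 6
T7: 47→52, due 50, tardiness 2
Sum = 0+0+0+0+0+6+2 = 8.
SPT (increasing processing time): T4 T5 T7 T2 T1 T6 T3.
T4: 0→3, due 23, tardiness 0
T5: 3→7, due 39, tardiness 0
T7: 7→12, due 50, tardiness 0
T2: 12→19, due 31, tardiness 0
T1: 19→28, due 28, tardiness 0
T6: 28→39, due 41, tardiness 0
T3: 39→52, due 36, tardiness 16
Sum = 0+0+0+0+0+0+16 = 16.
Difference = 8 − 16 = -8.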